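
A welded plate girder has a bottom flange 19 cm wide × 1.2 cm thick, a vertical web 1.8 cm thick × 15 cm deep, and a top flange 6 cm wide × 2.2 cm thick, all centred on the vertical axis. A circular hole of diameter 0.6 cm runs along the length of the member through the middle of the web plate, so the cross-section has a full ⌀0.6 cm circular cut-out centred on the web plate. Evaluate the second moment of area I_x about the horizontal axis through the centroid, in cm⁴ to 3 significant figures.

I_x ≈ 2910 cm⁴

Decompose the section into non-overlapping parts with the origin at the bottom-left of its bounding rectangle.
Bottom plate: 19 × 1.2, A = 22.8 cm², y = 0.6 cm, Ī = 2.736 cm⁴.
Web plate: 1.8 × 15, A = 27 cm², y = 8.7 cm, Ī = 506.25 cm⁴.
Top plate: 6 × 2.2, A = 13.2 cm², y = 17.3 cm, Ī = 5.324 cm⁴.
Hole (subtracted): ⌀0.6, A = 0.28274 cm², y = 8.7 cm, Ī = 0.0063617 cm⁴.
Centroid: ȳ = ΣA·y / ΣA = 7.5654 cm.
Transfer each piece to the horizontal axis through the centroid using Ī + A·d² with d = y − 7.5654:
  bottom plate: d = -6.9654 cm → contributes +1108.9 cm⁴
  web plate: d = 1.1346 cm → contributes +541.01 cm⁴
  top plate: d = 9.7346 cm → contributes +1256.2 cm⁴
  hole: d = 1.1346 cm → contributes −0.37035 cm⁴
Total I = 2905.7 cm⁴.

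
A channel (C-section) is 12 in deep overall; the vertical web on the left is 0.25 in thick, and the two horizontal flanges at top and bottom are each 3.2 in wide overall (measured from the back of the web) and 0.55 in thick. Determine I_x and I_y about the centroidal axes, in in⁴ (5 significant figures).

I_x ≈ 142.44 in⁴, I_y ≈ 6.3596 in⁴

Split into non-overlapping primitives; take the origin at the lower-left of the bounding box.
Web: 0.25 × 12, A = 3 in², y = 6 in, Ī = 36 in⁴.
Top flange (beyond web): 2.95 × 0.55, A = 1.6225 in², y = 11.725 in, Ī = 0.04090052 in⁴.
Bottom flange (beyond web): 2.95 × 0.55, A = 1.6225 in², y = 0.275 in, Ī = 0.04090052 in⁴.
By symmetry the centroid is at mid-height, ȳ = 6 in.
Transfer each piece to the centroidal x-axis using Ī + A·d² with d = y − 6:
  web: d = 0 in → contributes +36 in⁴
  top flange (beyond web): d = 5.725 in → contributes +53.21935 in⁴
  bottom flange (beyond web): d = -5.725 in → contributes +53.21935 in⁴
Total I = 142.4387 in⁴.
For the y-axis: x̄ = 0.9563851 in.
Repeating about the centroidal y-axis gives I_y = 6.359575 in⁴.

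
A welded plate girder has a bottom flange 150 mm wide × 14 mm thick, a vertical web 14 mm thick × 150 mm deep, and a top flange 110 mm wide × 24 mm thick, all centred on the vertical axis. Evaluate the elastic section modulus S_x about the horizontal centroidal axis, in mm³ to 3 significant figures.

S_x ≈ 3.87 × 10⁵ mm³

Decompose the section into non-overlapping parts with the origin at the bottom-left of its bounding rectangle.
Bottom plate: 150 × 14, A = 2 100 mm², y = 7 mm, Ī = 34 300 mm⁴.
Web plate: 14 × 150, A = 2 100 mm², y = 89 mm, Ī = 3 937 500 mm⁴.
Top plate: 110 × 24, A = 2 640 mm², y = 176 mm, Ī = 126 720 mm⁴.
Centroid: ȳ = ΣA·y / ΣA = 97.404 mm.
Transfer each piece to the horizontal centroidal axis using Ī + A·d² with d = y − 97.404:
  bottom plate: d = -90.404 mm → contributes +17 197 168 mm⁴
  web plate: d = -8.4035 mm → contributes +4 085 800 mm⁴
  top plate: d = 78.596 mm → contributes +16 435 078 mm⁴
Total I = 37 718 046 mm⁴.
Extreme fibre distance c = 97.404 mm; S = I/c = 387 235 mm³.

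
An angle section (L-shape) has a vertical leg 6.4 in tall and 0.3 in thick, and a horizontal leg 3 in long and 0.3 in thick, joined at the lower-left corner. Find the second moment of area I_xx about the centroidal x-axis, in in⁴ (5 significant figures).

Break the section into simple shapes (no overlaps), measuring from the bottom-left corner of the bounding box.
Vertical leg: 0.3 × 6.4, A = 1.92 in², y = 3.2 in, Ī = 6.5536 in⁴.
Horizontal leg (remainder): 2.7 × 0.3, A = 0.81 in², y = 0.15 in, Ī = 0.006075 in⁴.
Centroid: ȳ = ΣA·y / ΣA = 2.295055 in.
Transfer each piece to the centroidal x-axis using Ī + A·d² with d = y − 2.295055:
  vertical leg: d = 0.9049451 in → contributes +8.125937 in⁴
  horizontal leg (remainder): d = -2.145055 in → contributes +3.733096 in⁴
Total I = 11.85903 in⁴.

I_xx ≈ 11.859 in⁴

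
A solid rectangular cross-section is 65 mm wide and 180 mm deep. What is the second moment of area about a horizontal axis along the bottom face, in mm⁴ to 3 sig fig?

I_base ≈ 1.26 × 10⁸ mm⁴

The section: 65 × 180, A = 11 700 mm², y = 90 mm, Ī = 31 590 000 mm⁴.
Transfer it to the base of the section using Ī + A·d² with d = y − 0:
  the section: d = 90 mm → contributes +126 360 000 mm⁴
Total I = 126 360 000 mm⁴.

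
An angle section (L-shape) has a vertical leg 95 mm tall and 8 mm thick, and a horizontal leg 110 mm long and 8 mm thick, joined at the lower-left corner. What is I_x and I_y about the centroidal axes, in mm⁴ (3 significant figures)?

Decompose the section into non-overlapping parts with the origin at the bottom-left of its bounding rectangle.
Vertical leg: 8 × 95, A = 760 mm², y = 47.5 mm, Ī = 571 583 mm⁴.
Horizontal leg (remainder): 102 × 8, A = 816 mm², y = 4 mm, Ī = 4 352 mm⁴.
Centroid: ȳ = ΣA·y / ΣA = 24.977 mm.
Transfer each piece to the centroidal x-axis using Ī + A·d² with d = y − 24.977:
  vertical leg: d = 22.523 mm → contributes +957 115 mm⁴
  horizontal leg (remainder): d = -20.977 mm → contributes +363 426 mm⁴
Total I = 1 320 541 mm⁴.
For the y-axis: x̄ = 32.477 mm.
Repeating about the centroidal y-axis gives I_y = 1 901 871 mm⁴.

I_x ≈ 1.32 × 10⁶ mm⁴, I_y ≈ 1.90 × 10⁶ mm⁴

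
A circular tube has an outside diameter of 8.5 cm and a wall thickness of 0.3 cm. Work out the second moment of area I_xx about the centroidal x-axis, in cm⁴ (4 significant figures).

Decompose the section into non-overlapping parts with the origin at the bottom-left of its bounding rectangle.
Outer circle: ⌀8.5, A = 56.745 cm², y = 4.25 cm, Ī = 256.239 cm⁴.
Bore (subtracted): ⌀7.9, A = 49.0167 cm², y = 4.25 cm, Ī = 191.196 cm⁴.
By symmetry the centroid is at mid-height, ȳ = 4.25 cm.
All pieces are centred on the centroidal x-axis, so I = ΣĪ (holes subtracted) = 65.0435 cm⁴.

I_xx ≈ 65.04 cm⁴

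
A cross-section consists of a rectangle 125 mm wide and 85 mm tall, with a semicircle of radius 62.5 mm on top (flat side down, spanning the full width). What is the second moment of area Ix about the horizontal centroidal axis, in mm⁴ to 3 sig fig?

Ix ≈ 2.66 × 10⁷ mm⁴

Treat the section as a set of non-overlapping primitives; coordinates are from the bounding-box lower-left.
Rectangular body: 125 × 85, A = 10 625 mm², y = 42.5 mm, Ī = 6 397 135 mm⁴.
Semicircular cap: semicircle r = 62.5, A = 6135.9 mm², y = 111.53 mm, Ī = 1 674 758 mm⁴.
Centroid: ȳ = ΣA·y / ΣA = 67.769 mm.
Transfer each piece to the horizontal centroidal axis using Ī + A·d² with d = y − 67.769:
  rectangular body: d = -25.269 mm → contributes +13 181 608 mm⁴
  semicircular cap: d = 43.757 mm → contributes +13 422 790 mm⁴
Total I = 26 604 398 mm⁴.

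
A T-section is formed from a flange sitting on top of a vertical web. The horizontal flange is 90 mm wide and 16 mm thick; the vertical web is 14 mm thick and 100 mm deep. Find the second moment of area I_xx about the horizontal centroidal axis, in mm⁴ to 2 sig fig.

I_xx ≈ 3.6 × 10⁶ mm⁴

Split into non-overlapping primitives; take the origin at the lower-left of the bounding box.
Flange: 90 × 16, A = 1 440 mm², y = 108 mm, Ī = 30 720 mm⁴.
Web: 14 × 100, A = 1 400 mm², y = 50 mm, Ī = 1 166 667 mm⁴.
Centroid: ȳ = ΣA·y / ΣA = 79.41 mm.
Transfer each piece to the horizontal centroidal axis using Ī + A·d² with d = y − 79.41:
  flange: d = 28.59 mm → contributes +1 207 886 mm⁴
  web: d = -29.41 mm → contributes +2 377 466 mm⁴
Total I = 3 585 353 mm⁴.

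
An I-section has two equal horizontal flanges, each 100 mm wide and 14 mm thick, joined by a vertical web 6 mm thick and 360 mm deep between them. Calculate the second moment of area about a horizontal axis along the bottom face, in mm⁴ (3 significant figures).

Break the section into simple shapes (no overlaps), measuring from the bottom-left corner of the bounding box.
Bottom flange: 100 × 14, A = 1 400 mm², y = 7 mm, Ī = 22 867 mm⁴.
Web: 6 × 360, A = 2 160 mm², y = 194 mm, Ī = 23 328 000 mm⁴.
Top flange: 100 × 14, A = 1 400 mm², y = 381 mm, Ī = 22 867 mm⁴.
Transfer each piece to a horizontal axis along the bottom face using Ī + A·d² with d = y − 0:
  bottom flange: d = 7 mm → contributes +91 467 mm⁴
  web: d = 194 mm → contributes +104 621 760 mm⁴
  top flange: d = 381 mm → contributes +203 248 267 mm⁴
Total I = 307 961 493 mm⁴.

I_base ≈ 3.08 × 10⁸ mm⁴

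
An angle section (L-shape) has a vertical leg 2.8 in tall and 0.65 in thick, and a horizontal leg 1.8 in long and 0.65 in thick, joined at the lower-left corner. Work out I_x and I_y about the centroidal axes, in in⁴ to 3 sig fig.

Decompose the section into non-overlapping parts with the origin at the bottom-left of its bounding rectangle.
Vertical leg: 0.65 × 2.8, A = 1.82 in², y = 1.4 in, Ī = 1.1891 in⁴.
Horizontal leg (remainder): 1.15 × 0.65, A = 0.7475 in², y = 0.325 in, Ī = 0.026318 in⁴.
Centroid: ȳ = ΣA·y / ΣA = 1.087 in.
Transfer each piece to the centroidal x-axis using Ī + A·d² with d = y − 1.087:
  vertical leg: d = 0.31297 in → contributes +1.3673 in⁴
  horizontal leg (remainder): d = -0.76203 in → contributes +0.46038 in⁴
Total I = 1.8277 in⁴.
For the y-axis: x̄ = 0.58703 in.
Repeating about the centroidal y-axis gives I_y = 0.57566 in⁴.

I_x ≈ 1.83 in⁴, I_y ≈ 0.576 in⁴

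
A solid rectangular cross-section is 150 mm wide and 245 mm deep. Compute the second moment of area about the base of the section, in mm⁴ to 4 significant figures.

The section: 150 × 245, A = 36 750 mm², y = 122.5 mm, Ī = 183 826 563 mm⁴.
Transfer it to a horizontal axis along the bottom face using Ī + A·d² with d = y − 0:
  the section: d = 122.5 mm → contributes +735 306 250 mm⁴
Total I = 735 306 250 mm⁴.

I_base ≈ 7.353 × 10⁸ mm⁴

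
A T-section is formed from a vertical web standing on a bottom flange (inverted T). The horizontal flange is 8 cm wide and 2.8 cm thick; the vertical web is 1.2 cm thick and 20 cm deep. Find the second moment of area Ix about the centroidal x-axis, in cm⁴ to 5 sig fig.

Break the section into simple shapes (no overlaps), measuring from the bottom-left corner of the bounding box.
Flange: 8 × 2.8, A = 22.4 cm², y = 1.4 cm, Ī = 14.63467 cm⁴.
Web: 1.2 × 20, A = 24 cm², y = 12.8 cm, Ī = 800 cm⁴.
Centroid: ȳ = ΣA·y / ΣA = 7.296552 cm.
Transfer each piece to the centroidal x-axis using Ī + A·d² with d = y − 7.296552:
  flange: d = -5.896552 cm → contributes +793.4675 cm⁴
  web: d = 5.503448 cm → contributes +1526.911 cm⁴
Total I = 2320.378 cm⁴.

Ix ≈ 2320.4 cm⁴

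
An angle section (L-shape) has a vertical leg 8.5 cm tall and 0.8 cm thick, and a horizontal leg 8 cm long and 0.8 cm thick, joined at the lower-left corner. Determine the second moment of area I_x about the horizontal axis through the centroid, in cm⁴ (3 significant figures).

Decompose the section into non-overlapping parts with the origin at the bottom-left of its bounding rectangle.
Vertical leg: 0.8 × 8.5, A = 6.8 cm², y = 4.25 cm, Ī = 40.942 cm⁴.
Horizontal leg (remainder): 7.2 × 0.8, A = 5.76 cm², y = 0.4 cm, Ī = 0.3072 cm⁴.
Centroid: ȳ = ΣA·y / ΣA = 2.4844 cm.
Transfer each piece to the horizontal axis through the centroid using Ī + A·d² with d = y − 2.4844:
  vertical leg: d = 1.7656 cm → contributes +62.14 cm⁴
  horizontal leg (remainder): d = -2.0844 cm → contributes +25.333 cm⁴
Total I = 87.472 cm⁴.

I_x ≈ 87.5 cm⁴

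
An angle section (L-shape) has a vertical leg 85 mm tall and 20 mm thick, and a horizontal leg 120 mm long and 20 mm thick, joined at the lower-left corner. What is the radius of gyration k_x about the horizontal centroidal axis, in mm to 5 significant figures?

Treat the section as a set of non-overlapping primitives; coordinates are from the bounding-box lower-left.
Vertical leg: 20 × 85, A = 1 700 mm², y = 42.5 mm, Ī = 1 023 542 mm⁴.
Horizontal leg (remainder): 100 × 20, A = 2 000 mm², y = 10 mm, Ī = 66666.67 mm⁴.
Centroid: ȳ = ΣA·y / ΣA = 24.93243 mm.
Transfer each piece to the horizontal centroidal axis using Ī + A·d² with d = y − 24.93243:
  vertical leg: d = 17.56757 mm → contributes +1 548 195 mm⁴
  horizontal leg (remainder): d = -14.93243 mm → contributes +512621.7 mm⁴
Total I = 2 060 816 mm⁴.
Radius of gyration: k = √(I/A) = √(2 060 816 / 3 700) = 23.60037 mm.

k_x ≈ 23.600 mm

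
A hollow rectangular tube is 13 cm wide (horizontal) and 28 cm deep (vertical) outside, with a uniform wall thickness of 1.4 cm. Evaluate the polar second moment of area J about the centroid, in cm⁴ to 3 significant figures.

J ≈ 1.31 × 10⁴ cm⁴

Split into non-overlapping primitives; take the origin at the lower-left of the bounding box.
Outer rectangle: 13 × 28, A = 364 cm², y = 14 cm, Ī = 23 781 cm⁴.
Inner void (subtracted): 10.2 × 25.2, A = 257.04 cm², y = 14 cm, Ī = 13 603 cm⁴.
By symmetry the centroid is at mid-height, ȳ = 14 cm.
All pieces are centred on the centroidal x-axis, so I = ΣĪ (holes subtracted) = 10 179 cm⁴.
Repeating about the centroidal y-axis gives I_y = 2897.8 cm⁴.
Polar second moment: J = I_x + I_y = 13 077 cm⁴.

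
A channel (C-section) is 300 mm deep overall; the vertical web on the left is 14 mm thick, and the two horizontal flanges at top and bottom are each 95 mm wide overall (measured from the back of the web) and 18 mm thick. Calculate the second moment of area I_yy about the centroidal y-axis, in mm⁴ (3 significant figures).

I_yy ≈ 5.55 × 10⁶ mm⁴

Break the section into simple shapes (no overlaps), measuring from the bottom-left corner of the bounding box.
Web: 14 × 300, A = 4 200 mm², x = 7 mm, Ī = 68 600 mm⁴.
Top flange (beyond web): 81 × 18, A = 1 458 mm², x = 54.5 mm, Ī = 797 162 mm⁴.
Bottom flange (beyond web): 81 × 18, A = 1 458 mm², x = 54.5 mm, Ī = 797 162 mm⁴.
Centroid: x̄ = ΣA·x / ΣA = 26.465 mm.
Transfer each piece to the centroidal y-axis using Ī + A·d² with d = x − 26.465:
  web: d = -19.465 mm → contributes +1 659 855 mm⁴
  top flange (beyond web): d = 28.035 mm → contributes +1 943 127 mm⁴
  bottom flange (beyond web): d = 28.035 mm → contributes +1 943 127 mm⁴
Total I = 5 546 108 mm⁴.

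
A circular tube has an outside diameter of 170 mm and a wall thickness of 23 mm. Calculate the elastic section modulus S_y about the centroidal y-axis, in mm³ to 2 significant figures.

Split into non-overlapping primitives; take the origin at the lower-left of the bounding box.
Outer circle: ⌀170, A = 22 698 mm², x = 85 mm, Ī = 40 998 275 mm⁴.
Bore (subtracted): ⌀124, A = 12 076 mm², x = 85 mm, Ī = 11 605 307 mm⁴.
By symmetry the centroid is at mid-width, x̄ = 85 mm.
All pieces are centred on the centroidal y-axis, so I = ΣĪ (holes subtracted) = 29 392 968 mm⁴.
Extreme fibre distance c = 85 mm; S = I/c = 345 800 mm³.

S_y ≈ 3.5 × 10⁵ mm³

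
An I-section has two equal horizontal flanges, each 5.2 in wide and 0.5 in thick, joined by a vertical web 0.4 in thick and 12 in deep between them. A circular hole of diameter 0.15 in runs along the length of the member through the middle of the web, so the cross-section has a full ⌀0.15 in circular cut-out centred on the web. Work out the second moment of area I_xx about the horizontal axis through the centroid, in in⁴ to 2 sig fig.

I_xx ≈ 260 in⁴

Split into non-overlapping primitives; take the origin at the lower-left of the bounding box.
Bottom flange: 5.2 × 0.5, A = 2.6 in², y = 0.25 in, Ī = 0.05417 in⁴.
Web: 0.4 × 12, A = 4.8 in², y = 6.5 in, Ī = 57.6 in⁴.
Top flange: 5.2 × 0.5, A = 2.6 in², y = 12.75 in, Ī = 0.05417 in⁴.
Hole (subtracted): ⌀0.15, A = 0.01767 in², y = 6.5 in, Ī = 0.00002485 in⁴.
By symmetry the centroid is at mid-height, ȳ = 6.5 in.
Transfer each piece to the horizontal axis through the centroid using Ī + A·d² with d = y − 6.5:
  bottom flange: d = -6.25 in → contributes +101.6 in⁴
  web: d = 0 in → contributes +57.6 in⁴
  top flange: d = 6.25 in → contributes +101.6 in⁴
  hole: d = 0 in → contributes −0.00002485 in⁴
Total I = 260.8 in⁴.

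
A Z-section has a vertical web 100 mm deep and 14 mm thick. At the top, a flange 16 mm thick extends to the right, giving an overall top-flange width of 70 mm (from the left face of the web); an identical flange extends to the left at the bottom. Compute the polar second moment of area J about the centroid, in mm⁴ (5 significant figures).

J ≈ 7.0524 × 10⁶ mm⁴

Decompose the section into non-overlapping parts with the origin at the bottom-left of its bounding rectangle.
Web: 14 × 100, A = 1 400 mm², y = 50 mm, Ī = 1 166 667 mm⁴.
Top flange (beyond web): 56 × 16, A = 896 mm², y = 92 mm, Ī = 19114.67 mm⁴.
Bottom flange (beyond web): 56 × 16, A = 896 mm², y = 8 mm, Ī = 19114.67 mm⁴.
Centroid: ȳ = ΣA·y / ΣA = 50 mm.
Transfer each piece to the centroidal x-axis using Ī + A·d² with d = y − 50:
  web: d = 0 mm → contributes +1 166 667 mm⁴
  top flange (beyond web): d = 42 mm → contributes +1 599 659 mm⁴
  bottom flange (beyond web): d = -42 mm → contributes +1 599 659 mm⁴
Total I = 4 365 984 mm⁴.
For the y-axis: x̄ = 63 mm.
Repeating about the centroidal y-axis gives I_y = 2 686 376 mm⁴.
Polar second moment: J = I_x + I_y = 7 052 360 mm⁴.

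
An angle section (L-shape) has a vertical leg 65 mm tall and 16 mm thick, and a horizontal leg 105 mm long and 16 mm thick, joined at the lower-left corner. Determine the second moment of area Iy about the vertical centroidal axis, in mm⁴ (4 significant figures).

Treat the section as a set of non-overlapping primitives; coordinates are from the bounding-box lower-left.
Vertical leg: 16 × 65, A = 1 040 mm², x = 8 mm, Ī = 22186.7 mm⁴.
Horizontal leg (remainder): 89 × 16, A = 1 424 mm², x = 60.5 mm, Ī = 939 959 mm⁴.
Centroid: x̄ = ΣA·x / ΣA = 38.3409 mm.
Transfer each piece to the vertical centroidal axis using Ī + A·d² with d = x − 38.3409:
  vertical leg: d = -30.3409 mm → contributes +979 580 mm⁴
  horizontal leg (remainder): d = 22.1591 mm → contributes +1 639 179 mm⁴
Total I = 2 618 759 mm⁴.

Iy ≈ 2.619 × 10⁶ mm⁴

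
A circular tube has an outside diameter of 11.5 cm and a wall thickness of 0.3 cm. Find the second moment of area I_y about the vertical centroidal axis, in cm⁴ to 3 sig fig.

I_y ≈ 166 cm⁴

Decompose the section into non-overlapping parts with the origin at the bottom-left of its bounding rectangle.
Outer circle: ⌀11.5, A = 103.87 cm², x = 5.75 cm, Ī = 858.54 cm⁴.
Bore (subtracted): ⌀10.9, A = 93.313 cm², x = 5.75 cm, Ī = 692.91 cm⁴.
By symmetry the centroid is at mid-width, x̄ = 5.75 cm.
All pieces are centred on the vertical centroidal axis, so I = ΣĪ (holes subtracted) = 165.63 cm⁴.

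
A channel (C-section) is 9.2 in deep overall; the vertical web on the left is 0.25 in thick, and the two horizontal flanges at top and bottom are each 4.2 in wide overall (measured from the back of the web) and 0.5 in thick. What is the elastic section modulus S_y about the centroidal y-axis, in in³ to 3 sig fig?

Break the section into simple shapes (no overlaps), measuring from the bottom-left corner of the bounding box.
Web: 0.25 × 9.2, A = 2.3 in², x = 0.125 in, Ī = 0.011979 in⁴.
Top flange (beyond web): 3.95 × 0.5, A = 1.975 in², x = 2.225 in, Ī = 2.5679 in⁴.
Bottom flange (beyond web): 3.95 × 0.5, A = 1.975 in², x = 2.225 in, Ī = 2.5679 in⁴.
Centroid: x̄ = ΣA·x / ΣA = 1.4522 in.
Transfer each piece to the centroidal y-axis using Ī + A·d² with d = x − 1.4522:
  web: d = -1.3272 in → contributes +4.0633 in⁴
  top flange (beyond web): d = 0.7728 in → contributes +3.7474 in⁴
  bottom flange (beyond web): d = 0.7728 in → contributes +3.7474 in⁴
Total I = 11.558 in⁴.
Extreme fibre distance c = 2.7478 in; S = I/c = 4.2063 in³.

S_y ≈ 4.21 in³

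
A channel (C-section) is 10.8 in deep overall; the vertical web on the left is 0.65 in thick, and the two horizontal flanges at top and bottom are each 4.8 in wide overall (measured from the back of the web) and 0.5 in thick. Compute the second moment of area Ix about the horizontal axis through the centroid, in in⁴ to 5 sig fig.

Decompose the section into non-overlapping parts with the origin at the bottom-left of its bounding rectangle.
Web: 0.65 × 10.8, A = 7.02 in², y = 5.4 in, Ī = 68.2344 in⁴.
Top flange (beyond web): 4.15 × 0.5, A = 2.075 in², y = 10.55 in, Ī = 0.04322917 in⁴.
Bottom flange (beyond web): 4.15 × 0.5, A = 2.075 in², y = 0.25 in, Ī = 0.04322917 in⁴.
By symmetry the centroid is at mid-height, ȳ = 5.4 in.
Transfer each piece to the horizontal axis through the centroid using Ī + A·d² with d = y − 5.4:
  web: d = 0 in → contributes +68.2344 in⁴
  top flange (beyond web): d = 5.15 in → contributes +55.07742 in⁴
  bottom flange (beyond web): d = -5.15 in → contributes +55.07742 in⁴
Total I = 178.3892 in⁴.

Ix ≈ 178.39 in⁴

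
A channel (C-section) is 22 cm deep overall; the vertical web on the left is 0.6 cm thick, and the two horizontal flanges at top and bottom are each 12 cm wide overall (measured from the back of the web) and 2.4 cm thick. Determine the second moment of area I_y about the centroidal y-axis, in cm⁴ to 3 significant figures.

I_y ≈ 976 cm⁴

Treat the section as a set of non-overlapping primitives; coordinates are from the bounding-box lower-left.
Web: 0.6 × 22, A = 13.2 cm², x = 0.3 cm, Ī = 0.396 cm⁴.
Top flange (beyond web): 11.4 × 2.4, A = 27.36 cm², x = 6.3 cm, Ī = 296.31 cm⁴.
Bottom flange (beyond web): 11.4 × 2.4, A = 27.36 cm², x = 6.3 cm, Ī = 296.31 cm⁴.
Centroid: x̄ = ΣA·x / ΣA = 5.1339 cm.
Transfer each piece to the centroidal y-axis using Ī + A·d² with d = x − 5.1339:
  web: d = -4.8339 cm → contributes +308.84 cm⁴
  top flange (beyond web): d = 1.1661 cm → contributes +333.51 cm⁴
  bottom flange (beyond web): d = 1.1661 cm → contributes +333.51 cm⁴
Total I = 975.86 cm⁴.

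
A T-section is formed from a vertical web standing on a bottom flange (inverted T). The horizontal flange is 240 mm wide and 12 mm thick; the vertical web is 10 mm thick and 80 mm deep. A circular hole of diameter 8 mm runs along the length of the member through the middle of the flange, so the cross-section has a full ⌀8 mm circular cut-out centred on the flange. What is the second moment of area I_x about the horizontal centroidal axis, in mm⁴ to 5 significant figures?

Split into non-overlapping primitives; take the origin at the lower-left of the bounding box.
Flange: 240 × 12, A = 2 880 mm², y = 6 mm, Ī = 34 560 mm⁴.
Web: 10 × 80, A = 800 mm², y = 52 mm, Ī = 426666.7 mm⁴.
Hole (subtracted): ⌀8, A = 50.26548 mm², y = 6 mm, Ī = 201.0619 mm⁴.
Centroid: ȳ = ΣA·y / ΣA = 16.13848 mm.
Transfer each piece to the horizontal centroidal axis using Ī + A·d² with d = y − 16.13848:
  flange: d = -10.13848 mm → contributes +330591.8 mm⁴
  web: d = 35.86152 mm → contributes +1 455 505 mm⁴
  hole: d = -10.13848 mm → contributes −5367.792 mm⁴
Total I = 1 780 729 mm⁴.

I_x ≈ 1.7807 × 10⁶ mm⁴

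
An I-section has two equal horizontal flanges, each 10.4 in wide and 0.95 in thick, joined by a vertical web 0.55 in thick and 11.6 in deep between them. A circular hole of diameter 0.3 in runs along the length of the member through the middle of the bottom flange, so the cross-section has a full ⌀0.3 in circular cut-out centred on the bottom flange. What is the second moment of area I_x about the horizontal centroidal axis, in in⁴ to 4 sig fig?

Decompose the section into non-overlapping parts with the origin at the bottom-left of its bounding rectangle.
Bottom flange: 10.4 × 0.95, A = 9.88 in², y = 0.475 in, Ī = 0.743058 in⁴.
Web: 0.55 × 11.6, A = 6.38 in², y = 6.75 in, Ī = 71.5411 in⁴.
Top flange: 10.4 × 0.95, A = 9.88 in², y = 13.025 in, Ī = 0.743058 in⁴.
Hole (subtracted): ⌀0.3, A = 0.0706858 in², y = 0.475 in, Ī = 0.000397608 in⁴.
Centroid: ȳ = ΣA·y / ΣA = 6.76701 in.
Transfer each piece to the horizontal centroidal axis using Ī + A·d² with d = y − 6.76701:
  bottom flange: d = -6.29201 in → contributes +391.887 in⁴
  web: d = -0.0170144 in → contributes +71.5429 in⁴
  top flange: d = 6.25799 in → contributes +387.667 in⁴
  hole: d = -6.29201 in → contributes −2.79881 in⁴
Total I = 848.298 in⁴.

I_x ≈ 848.3 in⁴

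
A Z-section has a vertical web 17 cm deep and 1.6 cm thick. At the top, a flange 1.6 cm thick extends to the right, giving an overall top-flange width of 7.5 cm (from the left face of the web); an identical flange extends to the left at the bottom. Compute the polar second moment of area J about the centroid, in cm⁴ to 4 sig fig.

Break the section into simple shapes (no overlaps), measuring from the bottom-left corner of the bounding box.
Web: 1.6 × 17, A = 27.2 cm², y = 8.5 cm, Ī = 655.067 cm⁴.
Top flange (beyond web): 5.9 × 1.6, A = 9.44 cm², y = 16.2 cm, Ī = 2.01387 cm⁴.
Bottom flange (beyond web): 5.9 × 1.6, A = 9.44 cm², y = 0.8 cm, Ī = 2.01387 cm⁴.
Centroid: ȳ = ΣA·y / ΣA = 8.5 cm.
Transfer each piece to the centroidal x-axis using Ī + A·d² with d = y − 8.5:
  web: d = 0 cm → contributes +655.067 cm⁴
  top flange (beyond web): d = 7.7 cm → contributes +561.711 cm⁴
  bottom flange (beyond web): d = -7.7 cm → contributes +561.711 cm⁴
Total I = 1778.49 cm⁴.
For the y-axis: x̄ = 6.7 cm.
Repeating about the centroidal y-axis gives I_y = 326.07 cm⁴.
Polar second moment: J = I_x + I_y = 2104.56 cm⁴.

J ≈ 2105 cm⁴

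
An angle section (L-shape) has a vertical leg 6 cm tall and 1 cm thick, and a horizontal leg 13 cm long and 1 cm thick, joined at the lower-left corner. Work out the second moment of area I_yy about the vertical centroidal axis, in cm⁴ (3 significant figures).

Decompose the section into non-overlapping parts with the origin at the bottom-left of its bounding rectangle.
Vertical leg: 1 × 6, A = 6 cm², x = 0.5 cm, Ī = 0.5 cm⁴.
Horizontal leg (remainder): 12 × 1, A = 12 cm², x = 7 cm, Ī = 144 cm⁴.
Centroid: x̄ = ΣA·x / ΣA = 4.8333 cm.
Transfer each piece to the vertical centroidal axis using Ī + A·d² with d = x − 4.8333:
  vertical leg: d = -4.3333 cm → contributes +113.17 cm⁴
  horizontal leg (remainder): d = 2.1667 cm → contributes +200.33 cm⁴
Total I = 313.5 cm⁴.

I_yy ≈ 314 cm⁴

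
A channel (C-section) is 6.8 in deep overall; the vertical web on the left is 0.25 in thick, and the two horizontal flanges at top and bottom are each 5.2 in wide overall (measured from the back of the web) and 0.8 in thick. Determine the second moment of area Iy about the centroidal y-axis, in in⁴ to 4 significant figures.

Split into non-overlapping primitives; take the origin at the lower-left of the bounding box.
Web: 0.25 × 6.8, A = 1.7 in², x = 0.125 in, Ī = 0.00885417 in⁴.
Top flange (beyond web): 4.95 × 0.8, A = 3.96 in², x = 2.725 in, Ī = 8.08583 in⁴.
Bottom flange (beyond web): 4.95 × 0.8, A = 3.96 in², x = 2.725 in, Ī = 8.08583 in⁴.
Centroid: x̄ = ΣA·x / ΣA = 2.26554 in.
Transfer each piece to the centroidal y-axis using Ī + A·d² with d = x − 2.26554:
  web: d = -2.14054 in → contributes +7.79811 in⁴
  top flange (beyond web): d = 0.459459 in → contributes +8.92179 in⁴
  bottom flange (beyond web): d = 0.459459 in → contributes +8.92179 in⁴
Total I = 25.6417 in⁴.

Iy ≈ 25.64 in⁴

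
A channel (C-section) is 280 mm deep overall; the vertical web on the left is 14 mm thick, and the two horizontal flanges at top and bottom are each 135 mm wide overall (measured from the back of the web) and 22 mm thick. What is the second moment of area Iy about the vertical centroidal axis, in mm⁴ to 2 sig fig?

Treat the section as a set of non-overlapping primitives; coordinates are from the bounding-box lower-left.
Web: 14 × 280, A = 3 920 mm², x = 7 mm, Ī = 64 027 mm⁴.
Top flange (beyond web): 121 × 22, A = 2 662 mm², x = 74.5 mm, Ī = 3 247 862 mm⁴.
Bottom flange (beyond web): 121 × 22, A = 2 662 mm², x = 74.5 mm, Ī = 3 247 862 mm⁴.
Centroid: x̄ = ΣA·x / ΣA = 45.88 mm.
Transfer each piece to the vertical centroidal axis using Ī + A·d² with d = x − 45.88:
  web: d = -38.88 mm → contributes +5 988 501 mm⁴
  top flange (beyond web): d = 28.62 mm → contributes +5 428 923 mm⁴
  bottom flange (beyond web): d = 28.62 mm → contributes +5 428 923 mm⁴
Total I = 16 846 347 mm⁴.

Iy ≈ 1.7 × 10⁷ mm⁴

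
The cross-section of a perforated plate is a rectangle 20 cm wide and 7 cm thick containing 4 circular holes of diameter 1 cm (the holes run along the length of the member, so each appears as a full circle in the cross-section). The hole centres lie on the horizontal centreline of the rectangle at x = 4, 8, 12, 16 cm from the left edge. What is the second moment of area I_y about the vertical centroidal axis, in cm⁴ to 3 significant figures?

Treat the section as a set of non-overlapping primitives; coordinates are from the bounding-box lower-left.
Plate: 20 × 7, A = 140 cm², x = 10 cm, Ī = 4666.7 cm⁴.
Hole 1 (subtracted): ⌀1, A = 0.7854 cm², x = 4 cm, Ī = 0.049087 cm⁴.
Hole 2 (subtracted): ⌀1, A = 0.7854 cm², x = 8 cm, Ī = 0.049087 cm⁴.
Hole 3 (subtracted): ⌀1, A = 0.7854 cm², x = 12 cm, Ī = 0.049087 cm⁴.
Hole 4 (subtracted): ⌀1, A = 0.7854 cm², x = 16 cm, Ī = 0.049087 cm⁴.
By symmetry the centroid is at mid-width, x̄ = 10 cm.
Transfer each piece to the vertical centroidal axis using Ī + A·d² with d = x − 10:
  plate: d = 0 cm → contributes +4666.7 cm⁴
  hole 1: d = -6 cm → contributes −28.323 cm⁴
  hole 2: d = -2 cm → contributes −3.1907 cm⁴
  hole 3: d = 2 cm → contributes −3.1907 cm⁴
  hole 4: d = 6 cm → contributes −28.323 cm⁴
Total I = 4603.6 cm⁴.

I_y ≈ 4600 cm⁴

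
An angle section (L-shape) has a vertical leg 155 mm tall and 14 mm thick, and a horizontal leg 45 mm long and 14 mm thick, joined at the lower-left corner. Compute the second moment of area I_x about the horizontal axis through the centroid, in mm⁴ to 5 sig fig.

Treat the section as a set of non-overlapping primitives; coordinates are from the bounding-box lower-left.
Vertical leg: 14 × 155, A = 2 170 mm², y = 77.5 mm, Ī = 4 344 521 mm⁴.
Horizontal leg (remainder): 31 × 14, A = 434 mm², y = 7 mm, Ī = 7088.667 mm⁴.
Centroid: ȳ = ΣA·y / ΣA = 65.75 mm.
Transfer each piece to the horizontal axis through the centroid using Ī + A·d² with d = y − 65.75:
  vertical leg: d = 11.75 mm → contributes +4 644 116 mm⁴
  horizontal leg (remainder): d = -58.75 mm → contributes +1 505 067 mm⁴
Total I = 6 149 183 mm⁴.

I_x ≈ 6.1492 × 10⁶ mm⁴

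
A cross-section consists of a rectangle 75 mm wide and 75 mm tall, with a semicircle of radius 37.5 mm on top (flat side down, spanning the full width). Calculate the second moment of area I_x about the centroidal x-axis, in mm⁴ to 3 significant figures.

I_x ≈ 7.38 × 10⁶ mm⁴

Split into non-overlapping primitives; take the origin at the lower-left of the bounding box.
Rectangular body: 75 × 75, A = 5 625 mm², y = 37.5 mm, Ī = 2 636 719 mm⁴.
Semicircular cap: semicircle r = 37.5, A = 2208.9 mm², y = 90.915 mm, Ī = 217 049 mm⁴.
Centroid: ȳ = ΣA·y / ΣA = 52.562 mm.
Transfer each piece to the centroidal x-axis using Ī + A·d² with d = y − 52.562:
  rectangular body: d = -15.062 mm → contributes +3 912 753 mm⁴
  semicircular cap: d = 38.354 mm → contributes +3 466 442 mm⁴
Total I = 7 379 195 mm⁴.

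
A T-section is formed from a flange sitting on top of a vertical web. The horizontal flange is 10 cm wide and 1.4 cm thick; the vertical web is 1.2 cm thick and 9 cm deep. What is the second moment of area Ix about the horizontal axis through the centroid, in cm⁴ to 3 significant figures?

Split into non-overlapping primitives; take the origin at the lower-left of the bounding box.
Flange: 10 × 1.4, A = 14 cm², y = 9.7 cm, Ī = 2.2867 cm⁴.
Web: 1.2 × 9, A = 10.8 cm², y = 4.5 cm, Ī = 72.9 cm⁴.
Centroid: ȳ = ΣA·y / ΣA = 7.4355 cm.
Transfer each piece to the horizontal axis through the centroid using Ī + A·d² with d = y − 7.4355:
  flange: d = 2.2645 cm → contributes +74.079 cm⁴
  web: d = -2.9355 cm → contributes +165.96 cm⁴
Total I = 240.04 cm⁴.

Ix ≈ 240 cm⁴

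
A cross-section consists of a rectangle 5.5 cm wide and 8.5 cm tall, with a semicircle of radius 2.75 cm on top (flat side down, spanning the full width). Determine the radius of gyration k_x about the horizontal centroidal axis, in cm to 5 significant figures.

k_x ≈ 3.1063 cm

Break the section into simple shapes (no overlaps), measuring from the bottom-left corner of the bounding box.
Rectangular body: 5.5 × 8.5, A = 46.75 cm², y = 4.25 cm, Ī = 281.474 cm⁴.
Semicircular cap: semicircle r = 2.75, A = 11.87915 cm², y = 9.667136 cm, Ī = 6.277155 cm⁴.
Centroid: ȳ = ΣA·y / ΣA = 5.347593 cm.
Transfer each piece to the horizontal centroidal axis using Ī + A·d² with d = y − 5.347593:
  rectangular body: d = -1.097593 cm → contributes +337.7942 cm⁴
  semicircular cap: d = 4.319543 cm → contributes +227.9236 cm⁴
Total I = 565.7178 cm⁴.
Radius of gyration: k = √(I/A) = √(565.7178 / 58.62915) = 3.106298 cm.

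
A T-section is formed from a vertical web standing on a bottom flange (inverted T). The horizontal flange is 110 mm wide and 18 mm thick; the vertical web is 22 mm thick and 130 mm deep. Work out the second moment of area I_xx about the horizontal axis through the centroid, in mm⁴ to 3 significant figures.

I_xx ≈ 1.05 × 10⁷ mm⁴

Break the section into simple shapes (no overlaps), measuring from the bottom-left corner of the bounding box.
Flange: 110 × 18, A = 1 980 mm², y = 9 mm, Ī = 53 460 mm⁴.
Web: 22 × 130, A = 2 860 mm², y = 83 mm, Ī = 4 027 833 mm⁴.
Centroid: ȳ = ΣA·y / ΣA = 52.727 mm.
Transfer each piece to the horizontal axis through the centroid using Ī + A·d² with d = y − 52.727:
  flange: d = -43.727 mm → contributes +3 839 367 mm⁴
  web: d = 30.273 mm → contributes +6 648 846 mm⁴
Total I = 10 488 213 mm⁴.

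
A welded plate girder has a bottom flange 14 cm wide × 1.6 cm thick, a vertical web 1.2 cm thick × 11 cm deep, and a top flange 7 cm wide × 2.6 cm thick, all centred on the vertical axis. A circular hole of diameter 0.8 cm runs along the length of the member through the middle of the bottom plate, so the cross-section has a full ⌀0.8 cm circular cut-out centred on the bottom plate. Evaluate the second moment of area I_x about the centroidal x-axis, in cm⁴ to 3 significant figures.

Split into non-overlapping primitives; take the origin at the lower-left of the bounding box.
Bottom plate: 14 × 1.6, A = 22.4 cm², y = 0.8 cm, Ī = 4.7787 cm⁴.
Web plate: 1.2 × 11, A = 13.2 cm², y = 7.1 cm, Ī = 133.1 cm⁴.
Top plate: 7 × 2.6, A = 18.2 cm², y = 13.9 cm, Ī = 10.253 cm⁴.
Hole (subtracted): ⌀0.8, A = 0.50265 cm², y = 0.8 cm, Ī = 0.020106 cm⁴.
Centroid: ȳ = ΣA·y / ΣA = 6.8337 cm.
Transfer each piece to the centroidal x-axis using Ī + A·d² with d = y − 6.8337:
  bottom plate: d = -6.0337 cm → contributes +820.26 cm⁴
  web plate: d = 0.2663 cm → contributes +134.04 cm⁴
  top plate: d = 7.0663 cm → contributes +919.03 cm⁴
  hole: d = -6.0337 cm → contributes −18.32 cm⁴
Total I = 1 855 cm⁴.

I_x ≈ 1860 cm⁴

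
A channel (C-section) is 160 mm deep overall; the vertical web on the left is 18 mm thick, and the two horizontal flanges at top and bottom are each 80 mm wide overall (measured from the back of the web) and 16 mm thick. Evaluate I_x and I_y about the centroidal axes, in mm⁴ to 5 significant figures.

Split into non-overlapping primitives; take the origin at the lower-left of the bounding box.
Web: 18 × 160, A = 2 880 mm², y = 80 mm, Ī = 6 144 000 mm⁴.
Top flange (beyond web): 62 × 16, A = 992 mm², y = 152 mm, Ī = 21162.67 mm⁴.
Bottom flange (beyond web): 62 × 16, A = 992 mm², y = 8 mm, Ī = 21162.67 mm⁴.
By symmetry the centroid is at mid-height, ȳ = 80 mm.
Transfer each piece to the centroidal x-axis using Ī + A·d² with d = y − 80:
  web: d = 0 mm → contributes +6 144 000 mm⁴
  top flange (beyond web): d = 72 mm → contributes +5 163 691 mm⁴
  bottom flange (beyond web): d = -72 mm → contributes +5 163 691 mm⁴
Total I = 16 471 381 mm⁴.
For the y-axis: x̄ = 25.31579 mm.
Repeating about the centroidal y-axis gives I_y = 2 592 880 mm⁴.

I_x ≈ 1.6471 × 10⁷ mm⁴, I_y ≈ 2.5929 × 10⁶ mm⁴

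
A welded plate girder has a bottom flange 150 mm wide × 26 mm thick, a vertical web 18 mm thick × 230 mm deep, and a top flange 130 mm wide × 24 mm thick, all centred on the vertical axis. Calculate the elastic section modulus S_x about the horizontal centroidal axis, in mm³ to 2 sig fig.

Treat the section as a set of non-overlapping primitives; coordinates are from the bounding-box lower-left.
Bottom plate: 150 × 26, A = 3 900 mm², y = 13 mm, Ī = 219 700 mm⁴.
Web plate: 18 × 230, A = 4 140 mm², y = 141 mm, Ī = 18 250 500 mm⁴.
Top plate: 130 × 24, A = 3 120 mm², y = 268 mm, Ī = 149 760 mm⁴.
Centroid: ȳ = ΣA·y / ΣA = 131.8 mm.
Transfer each piece to the horizontal centroidal axis using Ī + A·d² with d = y − 131.8:
  bottom plate: d = -118.8 mm → contributes +55 238 205 mm⁴
  web plate: d = 9.226 mm → contributes +18 602 878 mm⁴
  top plate: d = 136.2 mm → contributes +58 049 067 mm⁴
Total I = 131 890 151 mm⁴.
Extreme fibre distance c = 148.2 mm; S = I/c = 889 792 mm³.

S_x ≈ 8.9 × 10⁵ mm³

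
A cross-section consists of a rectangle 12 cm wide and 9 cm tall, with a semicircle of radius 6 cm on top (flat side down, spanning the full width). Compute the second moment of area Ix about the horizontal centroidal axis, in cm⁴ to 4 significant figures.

Break the section into simple shapes (no overlaps), measuring from the bottom-left corner of the bounding box.
Rectangular body: 12 × 9, A = 108 cm², y = 4.5 cm, Ī = 729 cm⁴.
Semicircular cap: semicircle r = 6, A = 56.5487 cm², y = 11.5465 cm, Ī = 142.245 cm⁴.
Centroid: ȳ = ΣA·y / ΣA = 6.92159 cm.
Transfer each piece to the horizontal centroidal axis using Ī + A·d² with d = y − 6.92159:
  rectangular body: d = -2.42159 cm → contributes +1362.32 cm⁴
  semicircular cap: d = 4.62489 cm → contributes +1351.8 cm⁴
Total I = 2714.12 cm⁴.

Ix ≈ 2714 cm⁴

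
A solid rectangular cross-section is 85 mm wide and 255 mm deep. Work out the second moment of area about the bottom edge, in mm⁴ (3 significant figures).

The section: 85 × 255, A = 21 675 mm², y = 127.5 mm, Ī = 117 451 406 mm⁴.
Transfer it to the bottom edge using Ī + A·d² with d = y − 0:
  the section: d = 127.5 mm → contributes +469 805 625 mm⁴
Total I = 469 805 625 mm⁴.

I_base ≈ 4.70 × 10⁸ mm⁴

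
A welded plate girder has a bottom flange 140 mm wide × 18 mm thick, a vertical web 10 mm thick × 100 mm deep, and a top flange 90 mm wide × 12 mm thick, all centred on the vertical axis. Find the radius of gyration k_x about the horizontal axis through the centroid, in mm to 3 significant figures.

k_x ≈ 49.7 mm

Split into non-overlapping primitives; take the origin at the lower-left of the bounding box.
Bottom plate: 140 × 18, A = 2 520 mm², y = 9 mm, Ī = 68 040 mm⁴.
Web plate: 10 × 100, A = 1 000 mm², y = 68 mm, Ī = 833 333 mm⁴.
Top plate: 90 × 12, A = 1 080 mm², y = 124 mm, Ī = 12 960 mm⁴.
Centroid: ȳ = ΣA·y / ΣA = 48.826 mm.
Transfer each piece to the horizontal axis through the centroid using Ī + A·d² with d = y − 48.826:
  bottom plate: d = -39.826 mm → contributes +4 065 055 mm⁴
  web plate: d = 19.174 mm → contributes +1 200 972 mm⁴
  top plate: d = 75.174 mm → contributes +6 116 167 mm⁴
Total I = 11 382 194 mm⁴.
Radius of gyration: k = √(I/A) = √(11 382 194 / 4 600) = 49.743 mm.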